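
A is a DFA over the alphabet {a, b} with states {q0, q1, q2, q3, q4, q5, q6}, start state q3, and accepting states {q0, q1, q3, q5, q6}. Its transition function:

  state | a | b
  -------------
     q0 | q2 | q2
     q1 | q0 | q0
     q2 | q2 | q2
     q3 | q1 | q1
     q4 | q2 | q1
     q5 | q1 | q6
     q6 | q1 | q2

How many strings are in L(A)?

The useful subgraph on states {q0, q1, q3} is acyclic, so L(A) is finite; the longest accepting path visits 3 useful states, giving maximum string length 2.
Counting accepting paths from q3 by length: 1 of length 0, 2 of length 1, 4 of length 2. Total 7.

7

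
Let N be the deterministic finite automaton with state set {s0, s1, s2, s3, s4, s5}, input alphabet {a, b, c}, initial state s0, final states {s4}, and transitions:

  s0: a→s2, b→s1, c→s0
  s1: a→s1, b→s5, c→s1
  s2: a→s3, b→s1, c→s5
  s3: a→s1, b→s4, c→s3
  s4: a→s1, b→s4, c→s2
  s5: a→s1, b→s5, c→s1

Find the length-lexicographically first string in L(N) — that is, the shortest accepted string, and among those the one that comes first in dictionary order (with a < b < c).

aab

A breadth-first search from s0 reaches an accepting state first via the path s0 → s2 → s3 → s4 on input aab.
No string of length < 3 is accepted (BFS exhausts all shorter strings without reaching an accepting state), and aab is the lexicographically least accepting string of length 3.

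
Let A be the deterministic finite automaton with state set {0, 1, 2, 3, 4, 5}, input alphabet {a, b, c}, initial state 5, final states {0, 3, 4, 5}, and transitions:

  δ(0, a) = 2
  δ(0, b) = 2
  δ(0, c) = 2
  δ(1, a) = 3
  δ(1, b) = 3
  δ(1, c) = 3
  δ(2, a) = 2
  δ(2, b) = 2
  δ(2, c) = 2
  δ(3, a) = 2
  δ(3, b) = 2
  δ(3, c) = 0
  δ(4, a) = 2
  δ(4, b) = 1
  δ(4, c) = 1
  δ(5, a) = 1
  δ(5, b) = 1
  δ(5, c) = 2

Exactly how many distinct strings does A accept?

13

The useful subgraph on states {0, 1, 3, 5} is acyclic, so L(A) is finite; the longest accepting path visits 4 useful states, giving maximum string length 3.
Counting accepting paths from 5 by length: 1 of length 0, 6 of length 2, 6 of length 3. Total 13.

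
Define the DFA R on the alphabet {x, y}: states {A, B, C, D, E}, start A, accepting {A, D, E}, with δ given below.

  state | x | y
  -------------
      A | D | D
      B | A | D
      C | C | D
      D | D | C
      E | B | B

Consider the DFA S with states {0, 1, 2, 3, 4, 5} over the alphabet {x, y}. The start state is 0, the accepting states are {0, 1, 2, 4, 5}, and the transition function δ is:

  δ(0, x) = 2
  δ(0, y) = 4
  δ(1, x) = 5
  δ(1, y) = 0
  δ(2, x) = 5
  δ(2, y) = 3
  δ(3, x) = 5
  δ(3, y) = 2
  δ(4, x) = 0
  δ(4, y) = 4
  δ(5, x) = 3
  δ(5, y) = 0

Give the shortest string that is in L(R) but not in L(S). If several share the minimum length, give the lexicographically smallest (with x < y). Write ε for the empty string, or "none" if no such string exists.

The string xxx is accepted by R but not by S.
No shorter string lies in the difference, and xxx is the lexicographically first length-3 string in L(R) \ L(S).

xxx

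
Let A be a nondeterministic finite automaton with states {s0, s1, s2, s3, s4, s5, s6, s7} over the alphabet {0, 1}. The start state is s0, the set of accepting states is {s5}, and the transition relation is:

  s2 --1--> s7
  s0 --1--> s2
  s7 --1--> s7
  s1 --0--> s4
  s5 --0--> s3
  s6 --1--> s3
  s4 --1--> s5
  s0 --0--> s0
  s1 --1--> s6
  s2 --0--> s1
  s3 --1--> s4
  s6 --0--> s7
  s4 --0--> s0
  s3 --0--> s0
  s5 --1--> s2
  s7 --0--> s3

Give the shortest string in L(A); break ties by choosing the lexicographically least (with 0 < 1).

1001

A breadth-first search from s0 reaches an accepting state first via the path s0 → s2 → s1 → s4 → s5 on input 1001.
No string of length < 4 is accepted (BFS exhausts all shorter strings without reaching an accepting state), and 1001 is the lexicographically least accepting string of length 4.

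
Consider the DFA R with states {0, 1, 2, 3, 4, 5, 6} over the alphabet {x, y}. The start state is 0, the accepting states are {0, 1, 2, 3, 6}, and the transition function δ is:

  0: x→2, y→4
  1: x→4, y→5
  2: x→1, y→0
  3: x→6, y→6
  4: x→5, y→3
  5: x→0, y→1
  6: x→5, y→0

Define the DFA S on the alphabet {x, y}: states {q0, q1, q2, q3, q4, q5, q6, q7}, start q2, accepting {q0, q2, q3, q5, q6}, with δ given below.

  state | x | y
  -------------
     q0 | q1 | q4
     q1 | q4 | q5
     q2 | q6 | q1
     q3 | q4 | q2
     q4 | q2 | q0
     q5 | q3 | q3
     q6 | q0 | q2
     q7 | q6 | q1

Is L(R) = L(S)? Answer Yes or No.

Yes

Exploring the product automaton R × S from the start pair (0, q2), following both machines on each input symbol, reaches 7 state pairs: (0, q2), (2, q6), (4, q1), (1, q0), (5, q4), (3, q5), (6, q3).
R accepts in {0, 1, 2, 3, 6} and S accepts in {q0, q2, q3, q5, q6}. In every reachable pair the two components are either both accepting — (0, q2), (2, q6), (1, q0), (3, q5), (6, q3) — or both non-accepting, so no string is accepted by exactly one of the machines: L(R) \ L(S) and L(S) \ L(R) are both empty.
Hence every string is accepted by R iff it is accepted by S, and the two languages coincide.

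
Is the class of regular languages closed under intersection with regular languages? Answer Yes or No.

This is a special case of closure under intersection: the product of the two DFAs, accepting on F₁ × F₂, recognises the intersection.
So the regular languages are closed under intersection with a regular language.

Yes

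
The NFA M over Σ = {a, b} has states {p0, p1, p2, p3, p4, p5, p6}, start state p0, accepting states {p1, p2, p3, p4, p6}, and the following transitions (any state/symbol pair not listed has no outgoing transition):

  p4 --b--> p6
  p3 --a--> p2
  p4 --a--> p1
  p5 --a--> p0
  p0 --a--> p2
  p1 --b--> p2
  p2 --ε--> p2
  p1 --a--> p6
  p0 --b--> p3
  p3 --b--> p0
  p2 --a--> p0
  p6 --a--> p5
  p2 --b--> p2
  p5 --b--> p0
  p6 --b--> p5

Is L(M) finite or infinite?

infinite

State p0 is reachable from the start and can reach an accepting state, and it lies on the cycle p0 → p2 → p0.
Traversing that cycle any number of times yields accepted strings of unbounded length, so the language is infinite.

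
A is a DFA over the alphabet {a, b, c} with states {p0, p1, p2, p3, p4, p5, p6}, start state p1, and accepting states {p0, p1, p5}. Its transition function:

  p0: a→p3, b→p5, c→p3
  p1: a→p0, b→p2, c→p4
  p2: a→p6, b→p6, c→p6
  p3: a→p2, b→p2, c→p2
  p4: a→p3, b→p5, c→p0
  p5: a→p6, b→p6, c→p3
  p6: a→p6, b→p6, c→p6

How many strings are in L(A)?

6

The useful subgraph on states {p0, p1, p4, p5} is acyclic, so L(A) is finite; the longest accepting path visits 4 useful states, giving maximum string length 3.
Counting accepting paths from p1 by length: 1 of length 0, 1 of length 1, 3 of length 2, 1 of length 3. Total 6.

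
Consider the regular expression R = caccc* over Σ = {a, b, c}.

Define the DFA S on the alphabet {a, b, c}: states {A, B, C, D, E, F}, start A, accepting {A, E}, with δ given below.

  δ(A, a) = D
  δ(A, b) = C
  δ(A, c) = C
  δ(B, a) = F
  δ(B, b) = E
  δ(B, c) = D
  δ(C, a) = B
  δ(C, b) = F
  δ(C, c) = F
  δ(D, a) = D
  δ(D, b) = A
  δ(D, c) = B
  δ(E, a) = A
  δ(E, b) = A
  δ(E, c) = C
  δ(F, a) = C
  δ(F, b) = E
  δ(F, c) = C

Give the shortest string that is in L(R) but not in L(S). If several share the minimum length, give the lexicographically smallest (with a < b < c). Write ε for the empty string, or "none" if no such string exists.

The string cacc is accepted by R but not by S.
No shorter string lies in the difference, and cacc is the lexicographically first length-4 string in L(R) \ L(S).

cacc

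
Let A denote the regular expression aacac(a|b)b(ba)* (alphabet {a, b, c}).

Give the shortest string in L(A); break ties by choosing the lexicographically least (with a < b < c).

aacacab

By inspection of the expression, no string of length less than 7 matches, and aacacab is the lexicographically first match of length 7.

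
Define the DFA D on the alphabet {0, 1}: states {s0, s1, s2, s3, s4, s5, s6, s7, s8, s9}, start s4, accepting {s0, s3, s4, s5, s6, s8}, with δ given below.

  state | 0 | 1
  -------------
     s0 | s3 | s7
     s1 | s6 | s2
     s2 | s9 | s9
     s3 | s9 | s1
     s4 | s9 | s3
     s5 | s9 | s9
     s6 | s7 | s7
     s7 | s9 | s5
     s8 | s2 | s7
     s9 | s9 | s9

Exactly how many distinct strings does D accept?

The useful subgraph on states {s1, s3, s4, s5, s6, s7} is acyclic, so L(D) is finite; the longest accepting path visits 6 useful states, giving maximum string length 5.
Counting accepting paths from s4 by length: 1 of length 0, 1 of length 1, 1 of length 3, 2 of length 5. Total 5.

5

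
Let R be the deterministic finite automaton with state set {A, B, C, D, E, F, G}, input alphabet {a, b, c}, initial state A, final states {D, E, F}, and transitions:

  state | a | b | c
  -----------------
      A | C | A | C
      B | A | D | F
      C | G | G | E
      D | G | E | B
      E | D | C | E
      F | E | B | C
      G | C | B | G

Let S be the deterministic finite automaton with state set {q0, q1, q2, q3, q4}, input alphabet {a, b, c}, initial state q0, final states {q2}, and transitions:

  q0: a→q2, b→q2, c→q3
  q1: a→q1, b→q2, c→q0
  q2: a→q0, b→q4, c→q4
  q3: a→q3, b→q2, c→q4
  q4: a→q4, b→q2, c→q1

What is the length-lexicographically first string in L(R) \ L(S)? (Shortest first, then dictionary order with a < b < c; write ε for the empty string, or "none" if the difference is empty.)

ac

The string ac is accepted by R but not by S.
No shorter string lies in the difference, and ac is the lexicographically first length-2 string in L(R) \ L(S).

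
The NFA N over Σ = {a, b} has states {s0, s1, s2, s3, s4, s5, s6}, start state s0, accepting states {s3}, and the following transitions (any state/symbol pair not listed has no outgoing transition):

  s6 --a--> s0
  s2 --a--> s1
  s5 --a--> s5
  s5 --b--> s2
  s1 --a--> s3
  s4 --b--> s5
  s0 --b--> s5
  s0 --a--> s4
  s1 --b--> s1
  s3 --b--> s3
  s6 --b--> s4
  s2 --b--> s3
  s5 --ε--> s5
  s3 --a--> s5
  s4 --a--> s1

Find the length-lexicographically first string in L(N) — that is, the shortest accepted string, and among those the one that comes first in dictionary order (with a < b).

A breadth-first search from s0 reaches an accepting state first via the path s0 → s4 → s1 → s3 on input aaa.
No string of length < 3 is accepted (BFS exhausts all shorter strings without reaching an accepting state), and aaa is the lexicographically least accepting string of length 3.

aaa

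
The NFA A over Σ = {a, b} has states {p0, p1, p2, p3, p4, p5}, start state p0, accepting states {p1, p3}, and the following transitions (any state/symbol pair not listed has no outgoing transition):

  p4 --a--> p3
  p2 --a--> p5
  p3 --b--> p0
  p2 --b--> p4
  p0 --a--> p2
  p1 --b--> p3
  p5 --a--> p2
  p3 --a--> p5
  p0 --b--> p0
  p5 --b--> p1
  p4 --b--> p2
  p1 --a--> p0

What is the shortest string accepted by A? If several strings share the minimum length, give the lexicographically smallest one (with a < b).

aab

A breadth-first search from p0 reaches an accepting state first via the path p0 → p2 → p5 → p1 on input aab.
No string of length < 3 is accepted (BFS exhausts all shorter strings without reaching an accepting state), and aab is the lexicographically least accepting string of length 3.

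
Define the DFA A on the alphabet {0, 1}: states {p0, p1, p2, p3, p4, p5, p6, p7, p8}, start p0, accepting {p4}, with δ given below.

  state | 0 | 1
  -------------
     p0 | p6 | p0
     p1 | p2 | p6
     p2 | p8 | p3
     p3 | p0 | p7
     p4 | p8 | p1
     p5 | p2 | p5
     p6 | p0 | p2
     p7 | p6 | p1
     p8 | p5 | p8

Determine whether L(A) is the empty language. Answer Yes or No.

Yes

The states reachable from the start state are {p0, p1, p2, p3, p5, p6, p7, p8}.
None of the accepting states {p4} is reachable, so no string is accepted and L(A) = ∅.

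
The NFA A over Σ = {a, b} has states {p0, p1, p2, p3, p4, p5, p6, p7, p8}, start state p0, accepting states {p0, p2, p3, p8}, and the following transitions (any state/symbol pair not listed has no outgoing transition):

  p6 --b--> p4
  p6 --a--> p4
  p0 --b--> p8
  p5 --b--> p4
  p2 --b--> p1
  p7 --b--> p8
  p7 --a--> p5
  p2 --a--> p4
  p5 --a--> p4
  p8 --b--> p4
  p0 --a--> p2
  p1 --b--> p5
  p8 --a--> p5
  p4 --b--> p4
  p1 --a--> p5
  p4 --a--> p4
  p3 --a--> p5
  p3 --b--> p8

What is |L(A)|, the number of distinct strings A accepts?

The useful subgraph on states {p0, p2, p8} is acyclic, so L(A) is finite; the longest accepting path visits 2 useful states, giving maximum string length 1.
Counting accepting paths from p0 by length: 1 of length 0, 2 of length 1. Total 3.

3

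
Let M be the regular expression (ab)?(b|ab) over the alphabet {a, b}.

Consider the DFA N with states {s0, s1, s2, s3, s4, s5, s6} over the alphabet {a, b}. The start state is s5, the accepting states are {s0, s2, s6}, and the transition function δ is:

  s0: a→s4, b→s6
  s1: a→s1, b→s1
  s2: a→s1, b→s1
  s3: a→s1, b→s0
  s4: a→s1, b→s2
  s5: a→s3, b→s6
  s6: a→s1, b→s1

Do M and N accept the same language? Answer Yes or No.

Converting the expression M to a DFA (subset construction, then merging equivalent states) gives the minimal DFA with states {m0, m1, m2, m3, m4, m5}, start state m0, accepting states {m2, m4} and transitions m0: a→m1, b→m2; m1: a→m3, b→m4; m2: a→m3, b→m3; m3: a→m3, b→m3; m4: a→m5, b→m2; m5: a→m3, b→m2.
Exploring the product automaton M × N from the start pair (m0, s5), following both machines on each input symbol, reaches 7 state pairs: (m0, s5), (m1, s3), (m2, s6), (m3, s1), (m4, s0), (m5, s4), (m2, s2).
M accepts in {m2, m4} and N accepts in {s0, s2, s6}. In every reachable pair the two components are either both accepting — (m2, s6), (m4, s0), (m2, s2) — or both non-accepting, so no string is accepted by exactly one of the machines: L(M) \ L(N) and L(N) \ L(M) are both empty.
Hence every string is accepted by M iff it is accepted by N, and the two languages coincide.

Yes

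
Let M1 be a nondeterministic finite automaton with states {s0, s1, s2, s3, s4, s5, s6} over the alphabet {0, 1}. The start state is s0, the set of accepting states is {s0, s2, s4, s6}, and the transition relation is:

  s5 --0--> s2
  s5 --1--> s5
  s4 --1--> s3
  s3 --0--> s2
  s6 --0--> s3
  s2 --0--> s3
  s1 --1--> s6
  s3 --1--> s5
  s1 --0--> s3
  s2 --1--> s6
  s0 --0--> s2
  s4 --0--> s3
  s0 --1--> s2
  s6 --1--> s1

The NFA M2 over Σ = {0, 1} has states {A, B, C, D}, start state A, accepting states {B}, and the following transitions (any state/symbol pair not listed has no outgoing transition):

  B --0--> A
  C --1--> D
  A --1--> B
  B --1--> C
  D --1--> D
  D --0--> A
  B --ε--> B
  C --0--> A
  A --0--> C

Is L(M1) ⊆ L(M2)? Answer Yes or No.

No

The empty string ε is in L(M1) but not in L(M2).
So L(M1) ⊄ L(M2).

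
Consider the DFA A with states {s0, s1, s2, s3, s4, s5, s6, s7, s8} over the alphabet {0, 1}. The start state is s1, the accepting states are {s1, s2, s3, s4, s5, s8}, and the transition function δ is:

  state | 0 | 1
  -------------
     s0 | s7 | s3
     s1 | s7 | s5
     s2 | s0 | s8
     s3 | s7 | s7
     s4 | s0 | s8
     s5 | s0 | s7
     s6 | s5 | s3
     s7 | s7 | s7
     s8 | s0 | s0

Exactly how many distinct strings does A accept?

3

The useful subgraph on states {s0, s1, s3, s5} is acyclic, so L(A) is finite; the longest accepting path visits 4 useful states, giving maximum string length 3.
Counting accepting paths from s1 by length: 1 of length 0, 1 of length 1, 1 of length 3. Total 3.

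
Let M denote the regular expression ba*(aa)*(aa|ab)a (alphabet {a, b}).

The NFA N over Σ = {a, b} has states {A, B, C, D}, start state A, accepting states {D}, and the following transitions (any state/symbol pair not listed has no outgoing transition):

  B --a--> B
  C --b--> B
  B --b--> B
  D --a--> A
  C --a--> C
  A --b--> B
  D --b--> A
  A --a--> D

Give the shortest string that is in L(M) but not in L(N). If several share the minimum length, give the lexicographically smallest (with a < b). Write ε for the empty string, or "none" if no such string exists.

The string baaa is accepted by M but not by N.
No shorter string lies in the difference, and baaa is the lexicographically first length-4 string in L(M) \ L(N).

baaa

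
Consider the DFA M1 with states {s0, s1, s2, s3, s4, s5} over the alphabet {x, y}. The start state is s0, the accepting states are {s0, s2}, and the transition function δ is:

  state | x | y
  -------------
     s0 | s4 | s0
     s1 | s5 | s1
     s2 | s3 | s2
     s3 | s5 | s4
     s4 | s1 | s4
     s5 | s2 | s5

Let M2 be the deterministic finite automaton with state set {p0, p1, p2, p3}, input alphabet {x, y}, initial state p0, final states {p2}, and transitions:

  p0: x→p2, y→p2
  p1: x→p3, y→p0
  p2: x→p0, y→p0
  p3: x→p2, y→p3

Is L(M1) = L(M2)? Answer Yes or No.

No

The empty string ε is accepted by M1 but rejected by M2.
So L(M1) ≠ L(M2).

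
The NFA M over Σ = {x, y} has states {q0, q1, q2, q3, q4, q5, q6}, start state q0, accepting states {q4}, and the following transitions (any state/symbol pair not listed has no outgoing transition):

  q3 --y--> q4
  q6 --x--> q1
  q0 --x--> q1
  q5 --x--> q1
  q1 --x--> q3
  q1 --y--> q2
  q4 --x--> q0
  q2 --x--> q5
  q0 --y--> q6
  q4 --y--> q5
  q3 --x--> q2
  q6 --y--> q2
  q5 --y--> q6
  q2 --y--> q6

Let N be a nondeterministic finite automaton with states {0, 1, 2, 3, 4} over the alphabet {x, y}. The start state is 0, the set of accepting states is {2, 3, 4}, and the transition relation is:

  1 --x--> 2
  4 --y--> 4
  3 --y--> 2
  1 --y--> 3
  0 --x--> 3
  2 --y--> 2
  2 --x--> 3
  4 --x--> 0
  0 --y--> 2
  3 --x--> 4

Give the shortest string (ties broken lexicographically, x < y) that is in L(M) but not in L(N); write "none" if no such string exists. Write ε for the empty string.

Exploring the product automaton M × N from the start pair (q0, 0), following both machines on each input symbol, reaches 20 state pairs: (q0, 0), (q1, 3), (q6, 2), (q3, 4), (q2, 2), (q2, 0), (q4, 4), (q5, 3), (q5, 4), (q1, 4), (q1, 0), (q6, 4), (q3, 0), (q2, 4), (q3, 3), (q2, 3), (q4, 2), (q5, 0), (q0, 3), (q5, 2).
M accepts in {q4} and N accepts in {2, 3, 4}. The reachable pairs whose M-component is accepting are (q4, 4), (q4, 2); in each of them the N-component is accepting too, so the product for L(M) \ L(N) (M-component accepting, N-component rejecting) has no reachable accepting pair and the difference is empty.
So every string accepted by M is also accepted by N: L(M) \ L(N) = ∅ and there is no such string.

none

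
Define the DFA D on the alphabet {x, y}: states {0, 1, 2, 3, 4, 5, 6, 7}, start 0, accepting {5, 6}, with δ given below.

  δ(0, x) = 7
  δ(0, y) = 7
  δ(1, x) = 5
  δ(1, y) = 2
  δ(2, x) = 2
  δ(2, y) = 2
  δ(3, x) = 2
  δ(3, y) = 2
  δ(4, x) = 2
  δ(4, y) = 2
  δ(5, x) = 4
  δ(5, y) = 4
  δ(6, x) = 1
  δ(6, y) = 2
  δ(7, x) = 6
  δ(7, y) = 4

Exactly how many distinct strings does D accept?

4

The useful subgraph on states {0, 1, 5, 6, 7} is acyclic, so L(D) is finite; the longest accepting path visits 5 useful states, giving maximum string length 4.
Counting accepting paths from 0 by length: 2 of length 2, 2 of length 4. Total 4.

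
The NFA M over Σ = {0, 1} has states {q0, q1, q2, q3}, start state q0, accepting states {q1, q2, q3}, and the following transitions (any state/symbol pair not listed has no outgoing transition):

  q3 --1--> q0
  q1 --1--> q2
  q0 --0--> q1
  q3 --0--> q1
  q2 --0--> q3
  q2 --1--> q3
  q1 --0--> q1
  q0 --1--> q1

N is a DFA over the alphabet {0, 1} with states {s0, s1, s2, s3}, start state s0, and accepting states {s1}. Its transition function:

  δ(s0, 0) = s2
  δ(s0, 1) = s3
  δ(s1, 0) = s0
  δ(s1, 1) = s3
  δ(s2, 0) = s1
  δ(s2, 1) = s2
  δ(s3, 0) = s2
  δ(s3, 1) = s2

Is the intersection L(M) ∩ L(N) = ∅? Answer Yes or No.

No

The string 00 is accepted by both M and N.
Hence L(M) ∩ L(N) ≠ ∅.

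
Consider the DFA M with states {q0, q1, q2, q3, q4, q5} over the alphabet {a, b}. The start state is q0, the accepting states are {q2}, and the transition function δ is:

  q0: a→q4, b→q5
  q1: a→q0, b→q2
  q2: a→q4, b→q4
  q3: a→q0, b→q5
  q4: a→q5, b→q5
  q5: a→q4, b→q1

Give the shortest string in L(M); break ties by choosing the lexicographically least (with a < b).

bbb

A breadth-first search from q0 reaches an accepting state first via the path q0 → q5 → q1 → q2 on input bbb.
No string of length < 3 is accepted (BFS exhausts all shorter strings without reaching an accepting state), and bbb is the lexicographically least accepting string of length 3.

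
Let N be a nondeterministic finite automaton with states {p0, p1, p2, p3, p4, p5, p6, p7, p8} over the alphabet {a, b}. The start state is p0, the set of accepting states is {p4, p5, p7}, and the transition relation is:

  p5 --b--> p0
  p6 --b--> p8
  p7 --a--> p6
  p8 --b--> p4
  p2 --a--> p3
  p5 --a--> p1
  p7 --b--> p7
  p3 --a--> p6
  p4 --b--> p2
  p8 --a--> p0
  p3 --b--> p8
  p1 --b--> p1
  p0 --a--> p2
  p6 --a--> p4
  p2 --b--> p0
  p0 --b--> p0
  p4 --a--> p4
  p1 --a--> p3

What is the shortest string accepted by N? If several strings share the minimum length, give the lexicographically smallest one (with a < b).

A breadth-first search from p0 reaches an accepting state first via the path p0 → p2 → p3 → p6 → p4 on input aaaa.
No string of length < 4 is accepted (BFS exhausts all shorter strings without reaching an accepting state), and aaaa is the lexicographically least accepting string of length 4.

aaaa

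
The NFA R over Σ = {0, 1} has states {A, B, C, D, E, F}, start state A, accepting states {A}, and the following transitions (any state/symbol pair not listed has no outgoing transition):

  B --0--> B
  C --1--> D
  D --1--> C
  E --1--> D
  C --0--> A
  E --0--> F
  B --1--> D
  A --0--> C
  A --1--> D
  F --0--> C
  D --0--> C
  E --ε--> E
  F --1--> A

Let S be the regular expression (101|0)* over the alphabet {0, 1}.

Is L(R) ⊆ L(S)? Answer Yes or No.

The string 100 is in L(R) but not in L(S).
So L(R) ⊄ L(S).

No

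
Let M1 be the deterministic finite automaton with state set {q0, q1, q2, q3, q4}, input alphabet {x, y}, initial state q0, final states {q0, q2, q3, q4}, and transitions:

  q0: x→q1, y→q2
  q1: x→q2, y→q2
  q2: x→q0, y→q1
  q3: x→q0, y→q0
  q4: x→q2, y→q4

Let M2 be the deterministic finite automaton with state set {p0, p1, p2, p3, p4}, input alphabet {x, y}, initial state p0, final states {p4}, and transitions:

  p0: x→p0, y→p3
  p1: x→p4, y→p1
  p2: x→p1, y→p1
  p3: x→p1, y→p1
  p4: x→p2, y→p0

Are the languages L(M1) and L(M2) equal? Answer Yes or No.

The empty string ε is accepted by M1 but rejected by M2.
So L(M1) ≠ L(M2).

No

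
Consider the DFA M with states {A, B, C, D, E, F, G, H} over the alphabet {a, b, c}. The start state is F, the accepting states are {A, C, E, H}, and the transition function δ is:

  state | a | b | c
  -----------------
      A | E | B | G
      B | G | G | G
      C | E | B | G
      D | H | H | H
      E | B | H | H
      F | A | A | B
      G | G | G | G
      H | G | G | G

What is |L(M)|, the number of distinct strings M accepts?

8

The useful subgraph on states {A, E, F, H} is acyclic, so L(M) is finite; the longest accepting path visits 4 useful states, giving maximum string length 3.
Counting accepting paths from F by length: 2 of length 1, 2 of length 2, 4 of length 3. Total 8.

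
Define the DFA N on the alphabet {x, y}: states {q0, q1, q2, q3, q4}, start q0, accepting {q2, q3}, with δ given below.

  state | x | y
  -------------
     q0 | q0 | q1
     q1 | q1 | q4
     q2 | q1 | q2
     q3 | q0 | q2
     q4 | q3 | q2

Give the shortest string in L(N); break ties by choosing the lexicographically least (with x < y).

A breadth-first search from q0 reaches an accepting state first via the path q0 → q1 → q4 → q3 on input yyx.
No string of length < 3 is accepted (BFS exhausts all shorter strings without reaching an accepting state), and yyx is the lexicographically least accepting string of length 3.

yyx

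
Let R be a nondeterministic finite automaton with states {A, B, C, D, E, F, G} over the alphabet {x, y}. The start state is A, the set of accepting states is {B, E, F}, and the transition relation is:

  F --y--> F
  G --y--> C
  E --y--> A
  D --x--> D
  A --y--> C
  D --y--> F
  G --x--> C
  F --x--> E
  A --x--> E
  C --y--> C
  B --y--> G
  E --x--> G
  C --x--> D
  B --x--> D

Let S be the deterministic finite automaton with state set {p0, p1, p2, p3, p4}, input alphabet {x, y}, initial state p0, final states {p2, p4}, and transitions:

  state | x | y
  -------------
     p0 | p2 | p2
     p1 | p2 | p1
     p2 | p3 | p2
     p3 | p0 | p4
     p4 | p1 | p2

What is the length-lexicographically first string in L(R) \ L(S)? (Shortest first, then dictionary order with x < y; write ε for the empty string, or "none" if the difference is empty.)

The string xyx is accepted by R but not by S.
No shorter string lies in the difference, and xyx is the lexicographically first length-3 string in L(R) \ L(S).

xyx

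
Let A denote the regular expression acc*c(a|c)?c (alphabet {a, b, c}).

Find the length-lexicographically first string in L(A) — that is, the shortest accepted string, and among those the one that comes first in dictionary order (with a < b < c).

By inspection of the expression, no string of length less than 4 matches, and accc is the lexicographically first match of length 4.

accc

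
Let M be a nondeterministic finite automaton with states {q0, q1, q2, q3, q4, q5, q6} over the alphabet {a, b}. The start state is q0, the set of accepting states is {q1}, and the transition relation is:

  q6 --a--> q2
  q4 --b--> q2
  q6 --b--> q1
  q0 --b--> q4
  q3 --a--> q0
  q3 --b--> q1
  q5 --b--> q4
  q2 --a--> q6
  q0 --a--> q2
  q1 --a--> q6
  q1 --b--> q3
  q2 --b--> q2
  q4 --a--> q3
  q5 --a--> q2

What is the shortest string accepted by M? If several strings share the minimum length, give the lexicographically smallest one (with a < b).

A breadth-first search from q0 reaches an accepting state first via the path q0 → q2 → q6 → q1 on input aab.
No string of length < 3 is accepted (BFS exhausts all shorter strings without reaching an accepting state), and aab is the lexicographically least accepting string of length 3.

aab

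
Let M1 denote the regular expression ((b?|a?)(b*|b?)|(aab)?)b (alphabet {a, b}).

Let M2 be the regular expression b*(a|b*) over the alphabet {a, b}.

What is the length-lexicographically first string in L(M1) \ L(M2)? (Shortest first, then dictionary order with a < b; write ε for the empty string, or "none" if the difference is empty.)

The string ab is accepted by M1 but not by M2.
No shorter string lies in the difference, and ab is the lexicographically first length-2 string in L(M1) \ L(M2).

ab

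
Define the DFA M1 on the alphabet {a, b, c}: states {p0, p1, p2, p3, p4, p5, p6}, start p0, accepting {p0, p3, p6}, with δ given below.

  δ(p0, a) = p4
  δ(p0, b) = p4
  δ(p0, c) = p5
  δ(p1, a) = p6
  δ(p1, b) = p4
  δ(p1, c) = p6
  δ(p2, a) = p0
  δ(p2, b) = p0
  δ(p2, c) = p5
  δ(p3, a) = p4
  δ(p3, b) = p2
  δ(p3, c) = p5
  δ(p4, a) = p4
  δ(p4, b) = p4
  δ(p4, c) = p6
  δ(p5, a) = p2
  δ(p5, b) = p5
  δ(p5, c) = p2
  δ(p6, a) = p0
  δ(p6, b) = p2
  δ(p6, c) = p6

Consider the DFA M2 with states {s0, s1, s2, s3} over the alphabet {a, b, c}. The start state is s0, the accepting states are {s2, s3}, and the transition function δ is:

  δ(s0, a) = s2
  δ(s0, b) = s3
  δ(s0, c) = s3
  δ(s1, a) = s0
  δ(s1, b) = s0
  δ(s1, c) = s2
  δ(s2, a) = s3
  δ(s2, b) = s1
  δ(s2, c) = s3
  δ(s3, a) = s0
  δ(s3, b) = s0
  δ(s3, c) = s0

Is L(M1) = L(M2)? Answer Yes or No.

No

The empty string ε is accepted by M1 but rejected by M2.
So L(M1) ≠ L(M2).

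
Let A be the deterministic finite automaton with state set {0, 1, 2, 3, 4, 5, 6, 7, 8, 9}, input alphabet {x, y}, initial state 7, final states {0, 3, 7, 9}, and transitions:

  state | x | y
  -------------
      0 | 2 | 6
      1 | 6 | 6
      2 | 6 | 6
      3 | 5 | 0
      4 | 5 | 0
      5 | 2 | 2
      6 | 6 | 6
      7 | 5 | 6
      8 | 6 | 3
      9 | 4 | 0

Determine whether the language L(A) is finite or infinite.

finite

The useful states (reachable from 7 and able to reach an accepting state) are {7}.
Restricted to these states the transition graph has no cycle, so every accepting path has bounded length and L is finite.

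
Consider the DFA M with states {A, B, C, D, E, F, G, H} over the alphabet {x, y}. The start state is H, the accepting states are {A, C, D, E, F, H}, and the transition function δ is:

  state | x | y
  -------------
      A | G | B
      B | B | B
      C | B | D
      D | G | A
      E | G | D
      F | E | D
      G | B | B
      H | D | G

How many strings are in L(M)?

The useful subgraph on states {A, D, H} is acyclic, so L(M) is finite; the longest accepting path visits 3 useful states, giving maximum string length 2.
Counting accepting paths from H by length: 1 of length 0, 1 of length 1, 1 of length 2. Total 3.

3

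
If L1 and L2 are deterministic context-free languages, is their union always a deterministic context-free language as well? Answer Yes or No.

{aⁿbⁿ : n≥0} and {aⁿb²ⁿ : n≥0} are each accepted by a deterministic PDA (push the a's; pop one per b, respectively one per two b's), but their union U is not. Suppose a DPDA M accepted U. Being deterministic, M has a single run on aⁿb²ⁿ, and since aⁿbⁿ ∈ U that run passes through an accepting configuration right after consuming the prefix aⁿbⁿ and then goes on to accept again after n more b's. Build an ordinary (nondeterministic) PDA M′ that simulates M on a's and b's and, at any moment when M is in an accepting state, may switch to a second mode in which it reads only c's, feeding each c to M as a b; M′ accepts when M does. Then M′ accepts aⁱbʲcᵏ (k≥1) exactly when both aⁱbʲ ∈ U and aⁱbʲ⁺ᵏ ∈ U, and checking the four cases (i=j or j=2i, combined with j+k=i or j+k=2i) leaves only i=j=k: so L(M′) ∩ a*b*c⁺ = {aⁿbⁿcⁿ : n≥1} would be context-free, which it is not (pumping lemma) — contradiction. (The union is an unambiguous CFL; it is determinism, not unambiguity, that fails.)

No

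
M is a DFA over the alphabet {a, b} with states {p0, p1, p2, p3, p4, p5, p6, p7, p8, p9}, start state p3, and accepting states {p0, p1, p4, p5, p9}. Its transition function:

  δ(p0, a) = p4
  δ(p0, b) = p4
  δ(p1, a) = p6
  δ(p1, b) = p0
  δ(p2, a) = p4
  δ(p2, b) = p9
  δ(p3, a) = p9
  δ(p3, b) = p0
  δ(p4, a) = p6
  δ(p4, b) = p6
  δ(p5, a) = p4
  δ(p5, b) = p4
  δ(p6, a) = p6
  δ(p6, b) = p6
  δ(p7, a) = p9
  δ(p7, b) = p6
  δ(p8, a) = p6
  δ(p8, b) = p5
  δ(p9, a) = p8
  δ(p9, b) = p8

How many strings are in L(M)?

The useful subgraph on states {p0, p3, p4, p5, p8, p9} is acyclic, so L(M) is finite; the longest accepting path visits 5 useful states, giving maximum string length 4.
Counting accepting paths from p3 by length: 2 of length 1, 2 of length 2, 2 of length 3, 4 of length 4. Total 10.

10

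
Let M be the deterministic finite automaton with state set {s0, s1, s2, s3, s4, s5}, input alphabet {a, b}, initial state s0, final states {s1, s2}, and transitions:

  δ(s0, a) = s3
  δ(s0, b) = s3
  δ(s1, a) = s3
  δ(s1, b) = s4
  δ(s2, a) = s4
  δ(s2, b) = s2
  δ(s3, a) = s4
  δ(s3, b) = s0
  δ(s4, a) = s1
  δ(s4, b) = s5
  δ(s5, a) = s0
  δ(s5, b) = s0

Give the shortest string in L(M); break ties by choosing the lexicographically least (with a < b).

A breadth-first search from s0 reaches an accepting state first via the path s0 → s3 → s4 → s1 on input aaa.
No string of length < 3 is accepted (BFS exhausts all shorter strings without reaching an accepting state), and aaa is the lexicographically least accepting string of length 3.

aaa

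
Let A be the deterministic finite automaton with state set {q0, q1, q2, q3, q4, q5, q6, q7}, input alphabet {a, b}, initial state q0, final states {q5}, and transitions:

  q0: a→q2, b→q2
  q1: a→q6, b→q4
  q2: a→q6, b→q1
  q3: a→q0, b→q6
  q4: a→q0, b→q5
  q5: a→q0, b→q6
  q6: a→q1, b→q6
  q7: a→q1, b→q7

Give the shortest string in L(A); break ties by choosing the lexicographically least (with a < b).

A breadth-first search from q0 reaches an accepting state first via the path q0 → q2 → q1 → q4 → q5 on input abbb.
No string of length < 4 is accepted (BFS exhausts all shorter strings without reaching an accepting state), and abbb is the lexicographically least accepting string of length 4.

abbb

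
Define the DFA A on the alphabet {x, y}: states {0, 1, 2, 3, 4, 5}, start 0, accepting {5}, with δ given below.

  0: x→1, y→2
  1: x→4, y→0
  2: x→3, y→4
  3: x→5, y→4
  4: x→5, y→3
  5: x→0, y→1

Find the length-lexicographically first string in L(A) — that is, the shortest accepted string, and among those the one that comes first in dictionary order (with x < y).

A breadth-first search from 0 reaches an accepting state first via the path 0 → 1 → 4 → 5 on input xxx.
No string of length < 3 is accepted (BFS exhausts all shorter strings without reaching an accepting state), and xxx is the lexicographically least accepting string of length 3.

xxx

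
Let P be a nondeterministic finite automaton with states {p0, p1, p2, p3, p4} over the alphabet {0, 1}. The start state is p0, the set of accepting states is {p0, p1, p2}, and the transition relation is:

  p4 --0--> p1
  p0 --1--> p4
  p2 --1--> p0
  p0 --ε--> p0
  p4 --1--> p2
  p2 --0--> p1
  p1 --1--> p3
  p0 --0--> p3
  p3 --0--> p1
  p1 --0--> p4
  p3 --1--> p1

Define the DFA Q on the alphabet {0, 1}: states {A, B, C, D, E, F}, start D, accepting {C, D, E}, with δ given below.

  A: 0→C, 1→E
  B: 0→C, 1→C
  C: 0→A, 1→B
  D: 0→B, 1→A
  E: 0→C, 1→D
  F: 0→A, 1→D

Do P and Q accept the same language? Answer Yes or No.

Exploring the product automaton P × Q from the start pair (p0, D), following both machines on each input symbol, reaches 5 state pairs: (p0, D), (p3, B), (p4, A), (p1, C), (p2, E).
P accepts in {p0, p1, p2} and Q accepts in {C, D, E}. In every reachable pair the two components are either both accepting — (p0, D), (p1, C), (p2, E) — or both non-accepting, so no string is accepted by exactly one of the machines: L(P) \ L(Q) and L(Q) \ L(P) are both empty.
Hence every string is accepted by P iff it is accepted by Q, and the two languages coincide.

Yes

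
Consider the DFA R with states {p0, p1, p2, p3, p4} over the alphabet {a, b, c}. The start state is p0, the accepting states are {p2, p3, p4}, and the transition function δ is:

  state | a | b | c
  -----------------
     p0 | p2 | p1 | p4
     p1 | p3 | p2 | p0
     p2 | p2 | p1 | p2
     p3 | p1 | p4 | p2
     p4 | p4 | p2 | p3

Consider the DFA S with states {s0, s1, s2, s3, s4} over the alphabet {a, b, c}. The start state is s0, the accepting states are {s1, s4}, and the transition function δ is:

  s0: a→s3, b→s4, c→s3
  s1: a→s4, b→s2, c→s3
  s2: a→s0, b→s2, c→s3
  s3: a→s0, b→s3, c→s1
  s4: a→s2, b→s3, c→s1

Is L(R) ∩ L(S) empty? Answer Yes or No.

No

The string ac is accepted by both R and S.
Hence L(R) ∩ L(S) ≠ ∅.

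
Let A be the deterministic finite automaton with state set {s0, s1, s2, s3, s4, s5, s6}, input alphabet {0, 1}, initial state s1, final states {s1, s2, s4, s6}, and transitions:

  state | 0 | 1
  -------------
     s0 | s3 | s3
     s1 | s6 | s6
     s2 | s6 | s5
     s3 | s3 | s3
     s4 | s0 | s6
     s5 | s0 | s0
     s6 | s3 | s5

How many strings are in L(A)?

The useful subgraph on states {s1, s6} is acyclic, so L(A) is finite; the longest accepting path visits 2 useful states, giving maximum string length 1.
Counting accepting paths from s1 by length: 1 of length 0, 2 of length 1. Total 3.

3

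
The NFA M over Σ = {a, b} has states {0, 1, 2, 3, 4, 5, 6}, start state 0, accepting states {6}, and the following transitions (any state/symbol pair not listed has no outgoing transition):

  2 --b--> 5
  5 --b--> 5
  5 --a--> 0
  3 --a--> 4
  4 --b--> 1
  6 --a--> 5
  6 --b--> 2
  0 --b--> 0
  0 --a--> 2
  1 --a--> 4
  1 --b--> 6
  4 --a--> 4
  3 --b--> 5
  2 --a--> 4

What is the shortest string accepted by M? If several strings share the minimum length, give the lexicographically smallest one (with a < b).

A breadth-first search from 0 reaches an accepting state first via the path 0 → 2 → 4 → 1 → 6 on input aabb.
No string of length < 4 is accepted (BFS exhausts all shorter strings without reaching an accepting state), and aabb is the lexicographically least accepting string of length 4.

aabb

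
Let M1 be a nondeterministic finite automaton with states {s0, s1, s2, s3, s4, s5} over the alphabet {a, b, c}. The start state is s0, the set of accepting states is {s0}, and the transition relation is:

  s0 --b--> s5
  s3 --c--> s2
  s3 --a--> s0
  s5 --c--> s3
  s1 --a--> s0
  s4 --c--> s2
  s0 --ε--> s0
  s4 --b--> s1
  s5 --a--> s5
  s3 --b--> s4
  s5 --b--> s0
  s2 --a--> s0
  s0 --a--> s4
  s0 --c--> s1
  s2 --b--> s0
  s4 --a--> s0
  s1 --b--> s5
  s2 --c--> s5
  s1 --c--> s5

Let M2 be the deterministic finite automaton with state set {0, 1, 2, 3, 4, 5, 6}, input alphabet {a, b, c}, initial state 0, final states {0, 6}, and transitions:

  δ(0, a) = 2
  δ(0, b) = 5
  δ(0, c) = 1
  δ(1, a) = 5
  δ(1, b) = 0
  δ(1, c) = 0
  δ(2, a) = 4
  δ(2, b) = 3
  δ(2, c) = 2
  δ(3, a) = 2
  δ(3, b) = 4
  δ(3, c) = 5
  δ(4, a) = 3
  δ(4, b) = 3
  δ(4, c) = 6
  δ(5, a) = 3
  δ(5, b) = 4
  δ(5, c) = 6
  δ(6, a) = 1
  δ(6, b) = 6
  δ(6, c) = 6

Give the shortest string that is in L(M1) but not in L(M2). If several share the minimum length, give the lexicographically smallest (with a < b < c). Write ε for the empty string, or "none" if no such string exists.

aa

The string aa is accepted by M1 but not by M2.
No shorter string lies in the difference, and aa is the lexicographically first length-2 string in L(M1) \ L(M2).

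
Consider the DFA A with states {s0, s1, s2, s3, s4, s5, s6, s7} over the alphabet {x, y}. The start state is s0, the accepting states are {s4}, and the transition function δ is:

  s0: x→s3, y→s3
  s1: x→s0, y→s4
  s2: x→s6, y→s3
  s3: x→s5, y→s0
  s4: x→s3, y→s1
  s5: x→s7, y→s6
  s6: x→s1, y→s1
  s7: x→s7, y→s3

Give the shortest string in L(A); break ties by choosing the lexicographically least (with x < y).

A breadth-first search from s0 reaches an accepting state first via the path s0 → s3 → s5 → s6 → s1 → s4 on input xxyxy.
No string of length < 5 is accepted (BFS exhausts all shorter strings without reaching an accepting state), and xxyxy is the lexicographically least accepting string of length 5.

xxyxy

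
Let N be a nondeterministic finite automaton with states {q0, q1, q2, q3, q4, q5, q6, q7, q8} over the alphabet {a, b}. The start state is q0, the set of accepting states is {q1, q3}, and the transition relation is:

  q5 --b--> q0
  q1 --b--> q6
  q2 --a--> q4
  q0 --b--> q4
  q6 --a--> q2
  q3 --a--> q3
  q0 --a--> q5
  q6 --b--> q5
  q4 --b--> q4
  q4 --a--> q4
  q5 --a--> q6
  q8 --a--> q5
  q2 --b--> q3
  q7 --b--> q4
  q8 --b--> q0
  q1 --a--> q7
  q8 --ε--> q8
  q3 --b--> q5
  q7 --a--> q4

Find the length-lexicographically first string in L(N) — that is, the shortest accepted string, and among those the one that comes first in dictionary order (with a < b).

aaab

A breadth-first search from q0 reaches an accepting state first via the path q0 → q5 → q6 → q2 → q3 on input aaab.
No string of length < 4 is accepted (BFS exhausts all shorter strings without reaching an accepting state), and aaab is the lexicographically least accepting string of length 4.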